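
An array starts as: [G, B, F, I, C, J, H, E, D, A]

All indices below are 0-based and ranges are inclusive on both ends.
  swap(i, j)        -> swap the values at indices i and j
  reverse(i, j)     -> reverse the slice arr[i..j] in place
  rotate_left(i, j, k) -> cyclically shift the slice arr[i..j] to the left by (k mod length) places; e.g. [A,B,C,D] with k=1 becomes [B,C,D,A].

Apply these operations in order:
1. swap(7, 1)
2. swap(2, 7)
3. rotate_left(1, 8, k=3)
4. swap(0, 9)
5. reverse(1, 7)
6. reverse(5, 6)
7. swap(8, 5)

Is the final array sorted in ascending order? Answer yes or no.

Answer: no

Derivation:
After 1 (swap(7, 1)): [G, E, F, I, C, J, H, B, D, A]
After 2 (swap(2, 7)): [G, E, B, I, C, J, H, F, D, A]
After 3 (rotate_left(1, 8, k=3)): [G, C, J, H, F, D, E, B, I, A]
After 4 (swap(0, 9)): [A, C, J, H, F, D, E, B, I, G]
After 5 (reverse(1, 7)): [A, B, E, D, F, H, J, C, I, G]
After 6 (reverse(5, 6)): [A, B, E, D, F, J, H, C, I, G]
After 7 (swap(8, 5)): [A, B, E, D, F, I, H, C, J, G]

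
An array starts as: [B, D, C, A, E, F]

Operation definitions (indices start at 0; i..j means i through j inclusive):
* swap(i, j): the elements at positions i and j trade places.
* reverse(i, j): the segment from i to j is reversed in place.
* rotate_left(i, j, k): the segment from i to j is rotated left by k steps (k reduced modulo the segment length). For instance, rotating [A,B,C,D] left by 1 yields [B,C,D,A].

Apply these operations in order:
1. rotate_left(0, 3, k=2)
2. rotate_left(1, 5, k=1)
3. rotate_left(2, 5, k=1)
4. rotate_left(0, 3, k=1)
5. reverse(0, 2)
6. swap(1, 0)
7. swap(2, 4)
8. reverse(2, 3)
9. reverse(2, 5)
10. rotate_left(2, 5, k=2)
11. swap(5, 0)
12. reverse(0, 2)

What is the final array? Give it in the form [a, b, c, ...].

After 1 (rotate_left(0, 3, k=2)): [C, A, B, D, E, F]
After 2 (rotate_left(1, 5, k=1)): [C, B, D, E, F, A]
After 3 (rotate_left(2, 5, k=1)): [C, B, E, F, A, D]
After 4 (rotate_left(0, 3, k=1)): [B, E, F, C, A, D]
After 5 (reverse(0, 2)): [F, E, B, C, A, D]
After 6 (swap(1, 0)): [E, F, B, C, A, D]
After 7 (swap(2, 4)): [E, F, A, C, B, D]
After 8 (reverse(2, 3)): [E, F, C, A, B, D]
After 9 (reverse(2, 5)): [E, F, D, B, A, C]
After 10 (rotate_left(2, 5, k=2)): [E, F, A, C, D, B]
After 11 (swap(5, 0)): [B, F, A, C, D, E]
After 12 (reverse(0, 2)): [A, F, B, C, D, E]

Answer: [A, F, B, C, D, E]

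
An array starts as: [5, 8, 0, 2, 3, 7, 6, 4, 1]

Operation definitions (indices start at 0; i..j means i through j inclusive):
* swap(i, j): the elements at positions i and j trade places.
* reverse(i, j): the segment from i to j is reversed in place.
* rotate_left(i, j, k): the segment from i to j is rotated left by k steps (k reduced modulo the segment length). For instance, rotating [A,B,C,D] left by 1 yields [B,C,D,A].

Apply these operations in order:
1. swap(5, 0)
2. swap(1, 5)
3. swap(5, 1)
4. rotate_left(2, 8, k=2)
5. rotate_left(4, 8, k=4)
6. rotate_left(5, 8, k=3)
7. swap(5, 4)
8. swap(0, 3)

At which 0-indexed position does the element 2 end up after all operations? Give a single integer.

Answer: 5

Derivation:
After 1 (swap(5, 0)): [7, 8, 0, 2, 3, 5, 6, 4, 1]
After 2 (swap(1, 5)): [7, 5, 0, 2, 3, 8, 6, 4, 1]
After 3 (swap(5, 1)): [7, 8, 0, 2, 3, 5, 6, 4, 1]
After 4 (rotate_left(2, 8, k=2)): [7, 8, 3, 5, 6, 4, 1, 0, 2]
After 5 (rotate_left(4, 8, k=4)): [7, 8, 3, 5, 2, 6, 4, 1, 0]
After 6 (rotate_left(5, 8, k=3)): [7, 8, 3, 5, 2, 0, 6, 4, 1]
After 7 (swap(5, 4)): [7, 8, 3, 5, 0, 2, 6, 4, 1]
After 8 (swap(0, 3)): [5, 8, 3, 7, 0, 2, 6, 4, 1]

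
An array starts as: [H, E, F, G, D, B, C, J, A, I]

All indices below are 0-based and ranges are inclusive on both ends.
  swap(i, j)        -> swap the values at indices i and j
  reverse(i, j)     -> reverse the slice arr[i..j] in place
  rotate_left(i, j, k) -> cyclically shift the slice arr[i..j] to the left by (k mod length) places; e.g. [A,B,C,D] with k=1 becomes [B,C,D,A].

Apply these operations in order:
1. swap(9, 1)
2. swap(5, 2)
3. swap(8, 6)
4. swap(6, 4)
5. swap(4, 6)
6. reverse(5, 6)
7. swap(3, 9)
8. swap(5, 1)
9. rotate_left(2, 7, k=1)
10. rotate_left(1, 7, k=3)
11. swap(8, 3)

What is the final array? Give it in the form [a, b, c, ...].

After 1 (swap(9, 1)): [H, I, F, G, D, B, C, J, A, E]
After 2 (swap(5, 2)): [H, I, B, G, D, F, C, J, A, E]
After 3 (swap(8, 6)): [H, I, B, G, D, F, A, J, C, E]
After 4 (swap(6, 4)): [H, I, B, G, A, F, D, J, C, E]
After 5 (swap(4, 6)): [H, I, B, G, D, F, A, J, C, E]
After 6 (reverse(5, 6)): [H, I, B, G, D, A, F, J, C, E]
After 7 (swap(3, 9)): [H, I, B, E, D, A, F, J, C, G]
After 8 (swap(5, 1)): [H, A, B, E, D, I, F, J, C, G]
After 9 (rotate_left(2, 7, k=1)): [H, A, E, D, I, F, J, B, C, G]
After 10 (rotate_left(1, 7, k=3)): [H, I, F, J, B, A, E, D, C, G]
After 11 (swap(8, 3)): [H, I, F, C, B, A, E, D, J, G]

Answer: [H, I, F, C, B, A, E, D, J, G]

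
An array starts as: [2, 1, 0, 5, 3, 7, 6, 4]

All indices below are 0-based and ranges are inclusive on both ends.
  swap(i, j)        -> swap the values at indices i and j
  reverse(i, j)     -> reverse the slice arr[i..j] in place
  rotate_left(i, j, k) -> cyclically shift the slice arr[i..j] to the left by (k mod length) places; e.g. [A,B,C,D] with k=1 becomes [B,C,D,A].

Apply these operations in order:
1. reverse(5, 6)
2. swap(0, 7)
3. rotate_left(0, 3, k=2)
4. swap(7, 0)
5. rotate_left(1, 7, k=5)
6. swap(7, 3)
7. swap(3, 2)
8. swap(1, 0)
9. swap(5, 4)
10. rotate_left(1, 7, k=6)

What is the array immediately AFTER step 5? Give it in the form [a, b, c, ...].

Answer: [2, 7, 0, 5, 4, 1, 3, 6]

Derivation:
After 1 (reverse(5, 6)): [2, 1, 0, 5, 3, 6, 7, 4]
After 2 (swap(0, 7)): [4, 1, 0, 5, 3, 6, 7, 2]
After 3 (rotate_left(0, 3, k=2)): [0, 5, 4, 1, 3, 6, 7, 2]
After 4 (swap(7, 0)): [2, 5, 4, 1, 3, 6, 7, 0]
After 5 (rotate_left(1, 7, k=5)): [2, 7, 0, 5, 4, 1, 3, 6]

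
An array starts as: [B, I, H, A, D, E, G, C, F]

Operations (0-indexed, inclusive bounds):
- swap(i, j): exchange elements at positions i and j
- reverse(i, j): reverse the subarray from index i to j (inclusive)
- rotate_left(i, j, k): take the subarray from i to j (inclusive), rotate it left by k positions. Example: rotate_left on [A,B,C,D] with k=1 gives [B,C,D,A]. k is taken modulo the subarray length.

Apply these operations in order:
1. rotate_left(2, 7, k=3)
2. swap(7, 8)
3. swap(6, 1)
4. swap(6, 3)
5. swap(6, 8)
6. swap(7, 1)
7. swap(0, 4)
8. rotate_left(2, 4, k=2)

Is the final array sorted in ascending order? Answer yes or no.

Answer: no

Derivation:
After 1 (rotate_left(2, 7, k=3)): [B, I, E, G, C, H, A, D, F]
After 2 (swap(7, 8)): [B, I, E, G, C, H, A, F, D]
After 3 (swap(6, 1)): [B, A, E, G, C, H, I, F, D]
After 4 (swap(6, 3)): [B, A, E, I, C, H, G, F, D]
After 5 (swap(6, 8)): [B, A, E, I, C, H, D, F, G]
After 6 (swap(7, 1)): [B, F, E, I, C, H, D, A, G]
After 7 (swap(0, 4)): [C, F, E, I, B, H, D, A, G]
After 8 (rotate_left(2, 4, k=2)): [C, F, B, E, I, H, D, A, G]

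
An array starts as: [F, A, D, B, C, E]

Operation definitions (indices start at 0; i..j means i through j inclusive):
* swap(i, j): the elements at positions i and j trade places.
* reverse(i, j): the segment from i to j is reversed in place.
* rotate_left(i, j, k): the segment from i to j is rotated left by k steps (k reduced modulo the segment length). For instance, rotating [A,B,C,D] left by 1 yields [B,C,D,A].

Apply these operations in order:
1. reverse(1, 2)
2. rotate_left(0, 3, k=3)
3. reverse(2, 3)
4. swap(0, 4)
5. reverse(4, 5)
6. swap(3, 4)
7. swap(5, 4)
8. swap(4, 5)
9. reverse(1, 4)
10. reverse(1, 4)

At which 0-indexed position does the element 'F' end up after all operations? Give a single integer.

After 1 (reverse(1, 2)): [F, D, A, B, C, E]
After 2 (rotate_left(0, 3, k=3)): [B, F, D, A, C, E]
After 3 (reverse(2, 3)): [B, F, A, D, C, E]
After 4 (swap(0, 4)): [C, F, A, D, B, E]
After 5 (reverse(4, 5)): [C, F, A, D, E, B]
After 6 (swap(3, 4)): [C, F, A, E, D, B]
After 7 (swap(5, 4)): [C, F, A, E, B, D]
After 8 (swap(4, 5)): [C, F, A, E, D, B]
After 9 (reverse(1, 4)): [C, D, E, A, F, B]
After 10 (reverse(1, 4)): [C, F, A, E, D, B]

Answer: 1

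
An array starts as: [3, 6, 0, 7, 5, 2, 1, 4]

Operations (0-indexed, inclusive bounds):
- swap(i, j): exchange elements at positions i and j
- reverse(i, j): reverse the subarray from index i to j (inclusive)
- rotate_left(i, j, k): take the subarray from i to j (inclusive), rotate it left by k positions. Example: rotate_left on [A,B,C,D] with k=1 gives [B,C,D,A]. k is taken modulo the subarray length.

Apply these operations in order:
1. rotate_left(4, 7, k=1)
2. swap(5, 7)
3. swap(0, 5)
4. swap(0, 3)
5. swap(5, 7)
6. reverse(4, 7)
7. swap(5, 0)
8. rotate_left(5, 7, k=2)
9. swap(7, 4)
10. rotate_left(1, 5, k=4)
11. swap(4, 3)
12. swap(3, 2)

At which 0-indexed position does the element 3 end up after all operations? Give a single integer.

After 1 (rotate_left(4, 7, k=1)): [3, 6, 0, 7, 2, 1, 4, 5]
After 2 (swap(5, 7)): [3, 6, 0, 7, 2, 5, 4, 1]
After 3 (swap(0, 5)): [5, 6, 0, 7, 2, 3, 4, 1]
After 4 (swap(0, 3)): [7, 6, 0, 5, 2, 3, 4, 1]
After 5 (swap(5, 7)): [7, 6, 0, 5, 2, 1, 4, 3]
After 6 (reverse(4, 7)): [7, 6, 0, 5, 3, 4, 1, 2]
After 7 (swap(5, 0)): [4, 6, 0, 5, 3, 7, 1, 2]
After 8 (rotate_left(5, 7, k=2)): [4, 6, 0, 5, 3, 2, 7, 1]
After 9 (swap(7, 4)): [4, 6, 0, 5, 1, 2, 7, 3]
After 10 (rotate_left(1, 5, k=4)): [4, 2, 6, 0, 5, 1, 7, 3]
After 11 (swap(4, 3)): [4, 2, 6, 5, 0, 1, 7, 3]
After 12 (swap(3, 2)): [4, 2, 5, 6, 0, 1, 7, 3]

Answer: 7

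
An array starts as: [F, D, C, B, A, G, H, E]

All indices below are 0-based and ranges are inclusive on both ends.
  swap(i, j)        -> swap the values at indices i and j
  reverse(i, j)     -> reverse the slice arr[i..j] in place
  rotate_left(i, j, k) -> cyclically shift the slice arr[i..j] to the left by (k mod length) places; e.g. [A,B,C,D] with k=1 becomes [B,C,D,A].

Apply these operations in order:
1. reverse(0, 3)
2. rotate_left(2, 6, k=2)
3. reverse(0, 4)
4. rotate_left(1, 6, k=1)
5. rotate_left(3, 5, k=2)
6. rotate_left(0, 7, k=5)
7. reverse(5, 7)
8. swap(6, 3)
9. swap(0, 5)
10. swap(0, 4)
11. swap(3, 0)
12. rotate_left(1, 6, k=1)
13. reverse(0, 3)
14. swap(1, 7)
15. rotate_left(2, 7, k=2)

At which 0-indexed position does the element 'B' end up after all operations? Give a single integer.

Answer: 0

Derivation:
After 1 (reverse(0, 3)): [B, C, D, F, A, G, H, E]
After 2 (rotate_left(2, 6, k=2)): [B, C, A, G, H, D, F, E]
After 3 (reverse(0, 4)): [H, G, A, C, B, D, F, E]
After 4 (rotate_left(1, 6, k=1)): [H, A, C, B, D, F, G, E]
After 5 (rotate_left(3, 5, k=2)): [H, A, C, F, B, D, G, E]
After 6 (rotate_left(0, 7, k=5)): [D, G, E, H, A, C, F, B]
After 7 (reverse(5, 7)): [D, G, E, H, A, B, F, C]
After 8 (swap(6, 3)): [D, G, E, F, A, B, H, C]
After 9 (swap(0, 5)): [B, G, E, F, A, D, H, C]
After 10 (swap(0, 4)): [A, G, E, F, B, D, H, C]
After 11 (swap(3, 0)): [F, G, E, A, B, D, H, C]
After 12 (rotate_left(1, 6, k=1)): [F, E, A, B, D, H, G, C]
After 13 (reverse(0, 3)): [B, A, E, F, D, H, G, C]
After 14 (swap(1, 7)): [B, C, E, F, D, H, G, A]
After 15 (rotate_left(2, 7, k=2)): [B, C, D, H, G, A, E, F]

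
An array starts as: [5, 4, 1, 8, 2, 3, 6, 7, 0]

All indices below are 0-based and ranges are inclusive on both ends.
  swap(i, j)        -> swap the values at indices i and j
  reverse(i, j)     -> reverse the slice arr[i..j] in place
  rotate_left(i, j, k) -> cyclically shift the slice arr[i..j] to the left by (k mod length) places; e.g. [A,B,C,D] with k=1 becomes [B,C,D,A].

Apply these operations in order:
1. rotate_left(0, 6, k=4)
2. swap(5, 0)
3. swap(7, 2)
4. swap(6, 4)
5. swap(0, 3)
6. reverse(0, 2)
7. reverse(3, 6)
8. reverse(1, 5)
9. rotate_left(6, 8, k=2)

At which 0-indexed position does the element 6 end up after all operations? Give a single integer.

Answer: 8

Derivation:
After 1 (rotate_left(0, 6, k=4)): [2, 3, 6, 5, 4, 1, 8, 7, 0]
After 2 (swap(5, 0)): [1, 3, 6, 5, 4, 2, 8, 7, 0]
After 3 (swap(7, 2)): [1, 3, 7, 5, 4, 2, 8, 6, 0]
After 4 (swap(6, 4)): [1, 3, 7, 5, 8, 2, 4, 6, 0]
After 5 (swap(0, 3)): [5, 3, 7, 1, 8, 2, 4, 6, 0]
After 6 (reverse(0, 2)): [7, 3, 5, 1, 8, 2, 4, 6, 0]
After 7 (reverse(3, 6)): [7, 3, 5, 4, 2, 8, 1, 6, 0]
After 8 (reverse(1, 5)): [7, 8, 2, 4, 5, 3, 1, 6, 0]
After 9 (rotate_left(6, 8, k=2)): [7, 8, 2, 4, 5, 3, 0, 1, 6]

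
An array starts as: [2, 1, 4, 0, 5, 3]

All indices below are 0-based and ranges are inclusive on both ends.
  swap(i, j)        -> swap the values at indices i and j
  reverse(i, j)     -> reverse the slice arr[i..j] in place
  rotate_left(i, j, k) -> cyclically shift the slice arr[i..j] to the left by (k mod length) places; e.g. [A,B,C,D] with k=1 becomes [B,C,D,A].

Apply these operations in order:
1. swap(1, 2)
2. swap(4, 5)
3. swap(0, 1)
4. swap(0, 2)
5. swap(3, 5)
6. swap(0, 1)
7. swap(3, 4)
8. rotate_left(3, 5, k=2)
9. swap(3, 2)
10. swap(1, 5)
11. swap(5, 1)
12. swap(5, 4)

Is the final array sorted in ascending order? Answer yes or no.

After 1 (swap(1, 2)): [2, 4, 1, 0, 5, 3]
After 2 (swap(4, 5)): [2, 4, 1, 0, 3, 5]
After 3 (swap(0, 1)): [4, 2, 1, 0, 3, 5]
After 4 (swap(0, 2)): [1, 2, 4, 0, 3, 5]
After 5 (swap(3, 5)): [1, 2, 4, 5, 3, 0]
After 6 (swap(0, 1)): [2, 1, 4, 5, 3, 0]
After 7 (swap(3, 4)): [2, 1, 4, 3, 5, 0]
After 8 (rotate_left(3, 5, k=2)): [2, 1, 4, 0, 3, 5]
After 9 (swap(3, 2)): [2, 1, 0, 4, 3, 5]
After 10 (swap(1, 5)): [2, 5, 0, 4, 3, 1]
After 11 (swap(5, 1)): [2, 1, 0, 4, 3, 5]
After 12 (swap(5, 4)): [2, 1, 0, 4, 5, 3]

Answer: no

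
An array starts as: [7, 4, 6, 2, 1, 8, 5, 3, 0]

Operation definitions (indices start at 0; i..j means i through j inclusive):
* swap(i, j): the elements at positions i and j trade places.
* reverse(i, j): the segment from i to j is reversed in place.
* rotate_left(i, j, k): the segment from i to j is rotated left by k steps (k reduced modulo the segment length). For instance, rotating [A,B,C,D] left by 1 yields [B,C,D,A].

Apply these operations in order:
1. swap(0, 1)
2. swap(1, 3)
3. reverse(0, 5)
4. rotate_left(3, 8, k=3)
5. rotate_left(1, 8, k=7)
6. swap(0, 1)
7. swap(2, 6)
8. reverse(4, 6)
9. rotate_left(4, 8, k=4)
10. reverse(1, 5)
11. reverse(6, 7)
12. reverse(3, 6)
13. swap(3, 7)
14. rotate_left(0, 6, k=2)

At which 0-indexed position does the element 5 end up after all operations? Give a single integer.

Answer: 7

Derivation:
After 1 (swap(0, 1)): [4, 7, 6, 2, 1, 8, 5, 3, 0]
After 2 (swap(1, 3)): [4, 2, 6, 7, 1, 8, 5, 3, 0]
After 3 (reverse(0, 5)): [8, 1, 7, 6, 2, 4, 5, 3, 0]
After 4 (rotate_left(3, 8, k=3)): [8, 1, 7, 5, 3, 0, 6, 2, 4]
After 5 (rotate_left(1, 8, k=7)): [8, 4, 1, 7, 5, 3, 0, 6, 2]
After 6 (swap(0, 1)): [4, 8, 1, 7, 5, 3, 0, 6, 2]
After 7 (swap(2, 6)): [4, 8, 0, 7, 5, 3, 1, 6, 2]
After 8 (reverse(4, 6)): [4, 8, 0, 7, 1, 3, 5, 6, 2]
After 9 (rotate_left(4, 8, k=4)): [4, 8, 0, 7, 2, 1, 3, 5, 6]
After 10 (reverse(1, 5)): [4, 1, 2, 7, 0, 8, 3, 5, 6]
After 11 (reverse(6, 7)): [4, 1, 2, 7, 0, 8, 5, 3, 6]
After 12 (reverse(3, 6)): [4, 1, 2, 5, 8, 0, 7, 3, 6]
After 13 (swap(3, 7)): [4, 1, 2, 3, 8, 0, 7, 5, 6]
After 14 (rotate_left(0, 6, k=2)): [2, 3, 8, 0, 7, 4, 1, 5, 6]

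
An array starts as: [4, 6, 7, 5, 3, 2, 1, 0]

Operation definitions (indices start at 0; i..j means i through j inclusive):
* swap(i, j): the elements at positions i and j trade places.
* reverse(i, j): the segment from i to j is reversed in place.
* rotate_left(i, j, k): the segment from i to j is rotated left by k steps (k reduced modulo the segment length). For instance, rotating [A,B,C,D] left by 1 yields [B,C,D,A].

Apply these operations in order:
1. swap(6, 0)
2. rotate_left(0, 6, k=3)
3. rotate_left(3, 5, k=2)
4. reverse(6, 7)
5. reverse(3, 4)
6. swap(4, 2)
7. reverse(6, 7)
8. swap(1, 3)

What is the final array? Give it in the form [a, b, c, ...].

After 1 (swap(6, 0)): [1, 6, 7, 5, 3, 2, 4, 0]
After 2 (rotate_left(0, 6, k=3)): [5, 3, 2, 4, 1, 6, 7, 0]
After 3 (rotate_left(3, 5, k=2)): [5, 3, 2, 6, 4, 1, 7, 0]
After 4 (reverse(6, 7)): [5, 3, 2, 6, 4, 1, 0, 7]
After 5 (reverse(3, 4)): [5, 3, 2, 4, 6, 1, 0, 7]
After 6 (swap(4, 2)): [5, 3, 6, 4, 2, 1, 0, 7]
After 7 (reverse(6, 7)): [5, 3, 6, 4, 2, 1, 7, 0]
After 8 (swap(1, 3)): [5, 4, 6, 3, 2, 1, 7, 0]

Answer: [5, 4, 6, 3, 2, 1, 7, 0]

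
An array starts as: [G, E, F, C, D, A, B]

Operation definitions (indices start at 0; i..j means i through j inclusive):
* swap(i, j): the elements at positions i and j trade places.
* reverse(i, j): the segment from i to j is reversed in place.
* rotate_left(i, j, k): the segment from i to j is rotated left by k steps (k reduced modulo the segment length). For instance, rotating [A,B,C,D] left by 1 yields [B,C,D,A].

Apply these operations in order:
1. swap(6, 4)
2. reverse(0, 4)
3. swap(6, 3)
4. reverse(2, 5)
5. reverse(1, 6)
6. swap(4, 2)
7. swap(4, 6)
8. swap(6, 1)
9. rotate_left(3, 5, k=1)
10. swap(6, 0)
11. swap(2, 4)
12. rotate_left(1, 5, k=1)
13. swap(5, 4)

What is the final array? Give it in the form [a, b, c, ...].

Answer: [E, A, C, G, F, D, B]

Derivation:
After 1 (swap(6, 4)): [G, E, F, C, B, A, D]
After 2 (reverse(0, 4)): [B, C, F, E, G, A, D]
After 3 (swap(6, 3)): [B, C, F, D, G, A, E]
After 4 (reverse(2, 5)): [B, C, A, G, D, F, E]
After 5 (reverse(1, 6)): [B, E, F, D, G, A, C]
After 6 (swap(4, 2)): [B, E, G, D, F, A, C]
After 7 (swap(4, 6)): [B, E, G, D, C, A, F]
After 8 (swap(6, 1)): [B, F, G, D, C, A, E]
After 9 (rotate_left(3, 5, k=1)): [B, F, G, C, A, D, E]
After 10 (swap(6, 0)): [E, F, G, C, A, D, B]
After 11 (swap(2, 4)): [E, F, A, C, G, D, B]
After 12 (rotate_left(1, 5, k=1)): [E, A, C, G, D, F, B]
After 13 (swap(5, 4)): [E, A, C, G, F, D, B]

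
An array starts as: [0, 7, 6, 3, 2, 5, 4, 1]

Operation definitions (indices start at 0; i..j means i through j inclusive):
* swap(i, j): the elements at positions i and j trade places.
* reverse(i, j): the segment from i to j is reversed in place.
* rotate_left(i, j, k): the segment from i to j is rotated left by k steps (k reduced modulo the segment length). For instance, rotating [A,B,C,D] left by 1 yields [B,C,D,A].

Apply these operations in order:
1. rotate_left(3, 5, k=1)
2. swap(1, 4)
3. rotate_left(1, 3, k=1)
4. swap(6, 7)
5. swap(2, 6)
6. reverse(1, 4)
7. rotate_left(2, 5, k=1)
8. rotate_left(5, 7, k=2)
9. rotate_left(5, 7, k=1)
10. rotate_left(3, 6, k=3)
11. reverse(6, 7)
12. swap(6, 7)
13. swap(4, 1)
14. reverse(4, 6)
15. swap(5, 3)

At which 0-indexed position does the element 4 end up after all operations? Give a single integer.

Answer: 7

Derivation:
After 1 (rotate_left(3, 5, k=1)): [0, 7, 6, 2, 5, 3, 4, 1]
After 2 (swap(1, 4)): [0, 5, 6, 2, 7, 3, 4, 1]
After 3 (rotate_left(1, 3, k=1)): [0, 6, 2, 5, 7, 3, 4, 1]
After 4 (swap(6, 7)): [0, 6, 2, 5, 7, 3, 1, 4]
After 5 (swap(2, 6)): [0, 6, 1, 5, 7, 3, 2, 4]
After 6 (reverse(1, 4)): [0, 7, 5, 1, 6, 3, 2, 4]
After 7 (rotate_left(2, 5, k=1)): [0, 7, 1, 6, 3, 5, 2, 4]
After 8 (rotate_left(5, 7, k=2)): [0, 7, 1, 6, 3, 4, 5, 2]
After 9 (rotate_left(5, 7, k=1)): [0, 7, 1, 6, 3, 5, 2, 4]
After 10 (rotate_left(3, 6, k=3)): [0, 7, 1, 2, 6, 3, 5, 4]
After 11 (reverse(6, 7)): [0, 7, 1, 2, 6, 3, 4, 5]
After 12 (swap(6, 7)): [0, 7, 1, 2, 6, 3, 5, 4]
After 13 (swap(4, 1)): [0, 6, 1, 2, 7, 3, 5, 4]
After 14 (reverse(4, 6)): [0, 6, 1, 2, 5, 3, 7, 4]
After 15 (swap(5, 3)): [0, 6, 1, 3, 5, 2, 7, 4]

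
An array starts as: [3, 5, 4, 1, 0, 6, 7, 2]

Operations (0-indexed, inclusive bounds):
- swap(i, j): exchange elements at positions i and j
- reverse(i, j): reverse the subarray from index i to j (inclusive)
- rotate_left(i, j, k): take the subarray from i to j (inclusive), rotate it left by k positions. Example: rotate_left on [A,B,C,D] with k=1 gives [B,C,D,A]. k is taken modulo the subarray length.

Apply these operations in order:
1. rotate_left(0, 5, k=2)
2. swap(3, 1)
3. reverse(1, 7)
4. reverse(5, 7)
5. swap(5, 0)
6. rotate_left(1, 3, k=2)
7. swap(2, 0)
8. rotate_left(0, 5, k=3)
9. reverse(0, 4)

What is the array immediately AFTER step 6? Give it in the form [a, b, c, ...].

Answer: [6, 5, 2, 7, 3, 4, 0, 1]

Derivation:
After 1 (rotate_left(0, 5, k=2)): [4, 1, 0, 6, 3, 5, 7, 2]
After 2 (swap(3, 1)): [4, 6, 0, 1, 3, 5, 7, 2]
After 3 (reverse(1, 7)): [4, 2, 7, 5, 3, 1, 0, 6]
After 4 (reverse(5, 7)): [4, 2, 7, 5, 3, 6, 0, 1]
After 5 (swap(5, 0)): [6, 2, 7, 5, 3, 4, 0, 1]
After 6 (rotate_left(1, 3, k=2)): [6, 5, 2, 7, 3, 4, 0, 1]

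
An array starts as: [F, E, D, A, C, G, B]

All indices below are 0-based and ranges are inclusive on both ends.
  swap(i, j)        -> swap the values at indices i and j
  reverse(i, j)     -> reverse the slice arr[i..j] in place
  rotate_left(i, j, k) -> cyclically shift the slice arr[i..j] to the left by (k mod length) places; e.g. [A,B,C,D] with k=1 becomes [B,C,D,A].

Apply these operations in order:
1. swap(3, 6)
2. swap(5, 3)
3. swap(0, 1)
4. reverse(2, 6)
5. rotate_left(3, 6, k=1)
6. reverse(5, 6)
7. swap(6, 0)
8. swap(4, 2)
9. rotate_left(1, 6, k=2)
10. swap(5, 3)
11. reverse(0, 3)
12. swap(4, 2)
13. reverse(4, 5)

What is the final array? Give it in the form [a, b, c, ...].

After 1 (swap(3, 6)): [F, E, D, B, C, G, A]
After 2 (swap(5, 3)): [F, E, D, G, C, B, A]
After 3 (swap(0, 1)): [E, F, D, G, C, B, A]
After 4 (reverse(2, 6)): [E, F, A, B, C, G, D]
After 5 (rotate_left(3, 6, k=1)): [E, F, A, C, G, D, B]
After 6 (reverse(5, 6)): [E, F, A, C, G, B, D]
After 7 (swap(6, 0)): [D, F, A, C, G, B, E]
After 8 (swap(4, 2)): [D, F, G, C, A, B, E]
After 9 (rotate_left(1, 6, k=2)): [D, C, A, B, E, F, G]
After 10 (swap(5, 3)): [D, C, A, F, E, B, G]
After 11 (reverse(0, 3)): [F, A, C, D, E, B, G]
After 12 (swap(4, 2)): [F, A, E, D, C, B, G]
After 13 (reverse(4, 5)): [F, A, E, D, B, C, G]

Answer: [F, A, E, D, B, C, G]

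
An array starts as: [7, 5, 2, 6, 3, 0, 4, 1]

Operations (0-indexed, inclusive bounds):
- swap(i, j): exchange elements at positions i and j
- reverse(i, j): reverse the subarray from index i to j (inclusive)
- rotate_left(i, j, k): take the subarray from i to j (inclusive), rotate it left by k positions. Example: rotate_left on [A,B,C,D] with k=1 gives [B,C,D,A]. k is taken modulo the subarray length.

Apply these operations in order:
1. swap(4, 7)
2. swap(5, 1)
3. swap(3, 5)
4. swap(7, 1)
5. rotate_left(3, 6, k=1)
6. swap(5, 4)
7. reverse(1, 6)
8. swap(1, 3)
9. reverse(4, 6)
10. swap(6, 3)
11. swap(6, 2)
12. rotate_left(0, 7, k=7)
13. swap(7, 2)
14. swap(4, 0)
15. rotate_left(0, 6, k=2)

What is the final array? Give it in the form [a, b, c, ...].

Answer: [6, 5, 0, 3, 2, 1, 7, 4]

Derivation:
After 1 (swap(4, 7)): [7, 5, 2, 6, 1, 0, 4, 3]
After 2 (swap(5, 1)): [7, 0, 2, 6, 1, 5, 4, 3]
After 3 (swap(3, 5)): [7, 0, 2, 5, 1, 6, 4, 3]
After 4 (swap(7, 1)): [7, 3, 2, 5, 1, 6, 4, 0]
After 5 (rotate_left(3, 6, k=1)): [7, 3, 2, 1, 6, 4, 5, 0]
After 6 (swap(5, 4)): [7, 3, 2, 1, 4, 6, 5, 0]
After 7 (reverse(1, 6)): [7, 5, 6, 4, 1, 2, 3, 0]
After 8 (swap(1, 3)): [7, 4, 6, 5, 1, 2, 3, 0]
After 9 (reverse(4, 6)): [7, 4, 6, 5, 3, 2, 1, 0]
After 10 (swap(6, 3)): [7, 4, 6, 1, 3, 2, 5, 0]
After 11 (swap(6, 2)): [7, 4, 5, 1, 3, 2, 6, 0]
After 12 (rotate_left(0, 7, k=7)): [0, 7, 4, 5, 1, 3, 2, 6]
After 13 (swap(7, 2)): [0, 7, 6, 5, 1, 3, 2, 4]
After 14 (swap(4, 0)): [1, 7, 6, 5, 0, 3, 2, 4]
After 15 (rotate_left(0, 6, k=2)): [6, 5, 0, 3, 2, 1, 7, 4]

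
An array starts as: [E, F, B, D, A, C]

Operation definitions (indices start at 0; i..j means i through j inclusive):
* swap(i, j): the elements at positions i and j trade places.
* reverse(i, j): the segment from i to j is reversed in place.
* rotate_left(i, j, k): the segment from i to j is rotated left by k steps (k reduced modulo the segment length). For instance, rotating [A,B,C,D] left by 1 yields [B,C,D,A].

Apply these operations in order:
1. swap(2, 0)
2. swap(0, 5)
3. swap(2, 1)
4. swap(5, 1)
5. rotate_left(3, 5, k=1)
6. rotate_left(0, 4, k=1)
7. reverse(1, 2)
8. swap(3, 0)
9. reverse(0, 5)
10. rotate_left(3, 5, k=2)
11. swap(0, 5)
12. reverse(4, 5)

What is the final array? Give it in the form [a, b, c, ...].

Answer: [A, C, B, E, D, F]

Derivation:
After 1 (swap(2, 0)): [B, F, E, D, A, C]
After 2 (swap(0, 5)): [C, F, E, D, A, B]
After 3 (swap(2, 1)): [C, E, F, D, A, B]
After 4 (swap(5, 1)): [C, B, F, D, A, E]
After 5 (rotate_left(3, 5, k=1)): [C, B, F, A, E, D]
After 6 (rotate_left(0, 4, k=1)): [B, F, A, E, C, D]
After 7 (reverse(1, 2)): [B, A, F, E, C, D]
After 8 (swap(3, 0)): [E, A, F, B, C, D]
After 9 (reverse(0, 5)): [D, C, B, F, A, E]
After 10 (rotate_left(3, 5, k=2)): [D, C, B, E, F, A]
After 11 (swap(0, 5)): [A, C, B, E, F, D]
After 12 (reverse(4, 5)): [A, C, B, E, D, F]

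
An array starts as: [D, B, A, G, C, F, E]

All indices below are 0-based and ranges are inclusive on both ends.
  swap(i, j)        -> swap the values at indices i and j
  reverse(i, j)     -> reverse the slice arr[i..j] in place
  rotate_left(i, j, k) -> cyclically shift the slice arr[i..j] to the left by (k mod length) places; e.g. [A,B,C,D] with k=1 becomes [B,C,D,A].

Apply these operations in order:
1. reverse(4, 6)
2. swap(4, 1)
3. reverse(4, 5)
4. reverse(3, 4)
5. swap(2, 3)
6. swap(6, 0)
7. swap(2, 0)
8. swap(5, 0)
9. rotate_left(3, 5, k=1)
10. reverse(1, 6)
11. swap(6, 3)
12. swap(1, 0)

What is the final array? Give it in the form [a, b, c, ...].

After 1 (reverse(4, 6)): [D, B, A, G, E, F, C]
After 2 (swap(4, 1)): [D, E, A, G, B, F, C]
After 3 (reverse(4, 5)): [D, E, A, G, F, B, C]
After 4 (reverse(3, 4)): [D, E, A, F, G, B, C]
After 5 (swap(2, 3)): [D, E, F, A, G, B, C]
After 6 (swap(6, 0)): [C, E, F, A, G, B, D]
After 7 (swap(2, 0)): [F, E, C, A, G, B, D]
After 8 (swap(5, 0)): [B, E, C, A, G, F, D]
After 9 (rotate_left(3, 5, k=1)): [B, E, C, G, F, A, D]
After 10 (reverse(1, 6)): [B, D, A, F, G, C, E]
After 11 (swap(6, 3)): [B, D, A, E, G, C, F]
After 12 (swap(1, 0)): [D, B, A, E, G, C, F]

Answer: [D, B, A, E, G, C, F]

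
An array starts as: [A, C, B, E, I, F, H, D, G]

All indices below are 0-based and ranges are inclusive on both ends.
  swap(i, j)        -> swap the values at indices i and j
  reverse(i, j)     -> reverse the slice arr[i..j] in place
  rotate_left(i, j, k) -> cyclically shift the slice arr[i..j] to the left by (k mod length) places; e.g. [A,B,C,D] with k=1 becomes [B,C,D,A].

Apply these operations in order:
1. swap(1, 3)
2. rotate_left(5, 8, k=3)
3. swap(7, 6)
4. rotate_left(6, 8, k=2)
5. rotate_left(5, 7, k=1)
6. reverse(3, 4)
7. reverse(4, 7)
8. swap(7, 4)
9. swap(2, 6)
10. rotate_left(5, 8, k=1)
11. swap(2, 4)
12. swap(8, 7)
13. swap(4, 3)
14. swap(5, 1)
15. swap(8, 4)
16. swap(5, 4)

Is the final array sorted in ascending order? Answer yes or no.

Answer: yes

Derivation:
After 1 (swap(1, 3)): [A, E, B, C, I, F, H, D, G]
After 2 (rotate_left(5, 8, k=3)): [A, E, B, C, I, G, F, H, D]
After 3 (swap(7, 6)): [A, E, B, C, I, G, H, F, D]
After 4 (rotate_left(6, 8, k=2)): [A, E, B, C, I, G, D, H, F]
After 5 (rotate_left(5, 7, k=1)): [A, E, B, C, I, D, H, G, F]
After 6 (reverse(3, 4)): [A, E, B, I, C, D, H, G, F]
After 7 (reverse(4, 7)): [A, E, B, I, G, H, D, C, F]
After 8 (swap(7, 4)): [A, E, B, I, C, H, D, G, F]
After 9 (swap(2, 6)): [A, E, D, I, C, H, B, G, F]
After 10 (rotate_left(5, 8, k=1)): [A, E, D, I, C, B, G, F, H]
After 11 (swap(2, 4)): [A, E, C, I, D, B, G, F, H]
After 12 (swap(8, 7)): [A, E, C, I, D, B, G, H, F]
After 13 (swap(4, 3)): [A, E, C, D, I, B, G, H, F]
After 14 (swap(5, 1)): [A, B, C, D, I, E, G, H, F]
After 15 (swap(8, 4)): [A, B, C, D, F, E, G, H, I]
After 16 (swap(5, 4)): [A, B, C, D, E, F, G, H, I]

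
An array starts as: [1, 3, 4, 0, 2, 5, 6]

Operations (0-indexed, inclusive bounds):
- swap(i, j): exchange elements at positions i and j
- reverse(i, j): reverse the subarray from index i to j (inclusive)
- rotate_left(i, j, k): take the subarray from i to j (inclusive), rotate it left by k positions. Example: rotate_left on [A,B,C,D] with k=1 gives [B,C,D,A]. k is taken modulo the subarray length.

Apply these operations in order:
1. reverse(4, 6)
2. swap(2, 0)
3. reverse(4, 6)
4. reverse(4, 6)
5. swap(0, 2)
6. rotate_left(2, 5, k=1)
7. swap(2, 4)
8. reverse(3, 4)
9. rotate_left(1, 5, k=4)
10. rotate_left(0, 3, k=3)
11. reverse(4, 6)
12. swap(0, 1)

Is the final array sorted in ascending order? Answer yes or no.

Answer: no

Derivation:
After 1 (reverse(4, 6)): [1, 3, 4, 0, 6, 5, 2]
After 2 (swap(2, 0)): [4, 3, 1, 0, 6, 5, 2]
After 3 (reverse(4, 6)): [4, 3, 1, 0, 2, 5, 6]
After 4 (reverse(4, 6)): [4, 3, 1, 0, 6, 5, 2]
After 5 (swap(0, 2)): [1, 3, 4, 0, 6, 5, 2]
After 6 (rotate_left(2, 5, k=1)): [1, 3, 0, 6, 5, 4, 2]
After 7 (swap(2, 4)): [1, 3, 5, 6, 0, 4, 2]
After 8 (reverse(3, 4)): [1, 3, 5, 0, 6, 4, 2]
After 9 (rotate_left(1, 5, k=4)): [1, 4, 3, 5, 0, 6, 2]
After 10 (rotate_left(0, 3, k=3)): [5, 1, 4, 3, 0, 6, 2]
After 11 (reverse(4, 6)): [5, 1, 4, 3, 2, 6, 0]
After 12 (swap(0, 1)): [1, 5, 4, 3, 2, 6, 0]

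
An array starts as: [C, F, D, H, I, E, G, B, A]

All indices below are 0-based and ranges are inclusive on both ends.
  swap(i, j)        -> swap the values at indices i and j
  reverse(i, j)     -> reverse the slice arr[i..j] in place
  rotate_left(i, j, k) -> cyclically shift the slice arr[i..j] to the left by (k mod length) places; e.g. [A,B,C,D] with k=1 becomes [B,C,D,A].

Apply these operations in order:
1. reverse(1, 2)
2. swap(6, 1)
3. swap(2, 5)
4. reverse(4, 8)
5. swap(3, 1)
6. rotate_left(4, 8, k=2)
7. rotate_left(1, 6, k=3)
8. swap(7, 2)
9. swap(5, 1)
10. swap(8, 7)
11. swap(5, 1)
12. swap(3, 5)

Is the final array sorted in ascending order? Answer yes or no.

Answer: no

Derivation:
After 1 (reverse(1, 2)): [C, D, F, H, I, E, G, B, A]
After 2 (swap(6, 1)): [C, G, F, H, I, E, D, B, A]
After 3 (swap(2, 5)): [C, G, E, H, I, F, D, B, A]
After 4 (reverse(4, 8)): [C, G, E, H, A, B, D, F, I]
After 5 (swap(3, 1)): [C, H, E, G, A, B, D, F, I]
After 6 (rotate_left(4, 8, k=2)): [C, H, E, G, D, F, I, A, B]
After 7 (rotate_left(1, 6, k=3)): [C, D, F, I, H, E, G, A, B]
After 8 (swap(7, 2)): [C, D, A, I, H, E, G, F, B]
After 9 (swap(5, 1)): [C, E, A, I, H, D, G, F, B]
After 10 (swap(8, 7)): [C, E, A, I, H, D, G, B, F]
After 11 (swap(5, 1)): [C, D, A, I, H, E, G, B, F]
After 12 (swap(3, 5)): [C, D, A, E, H, I, G, B, F]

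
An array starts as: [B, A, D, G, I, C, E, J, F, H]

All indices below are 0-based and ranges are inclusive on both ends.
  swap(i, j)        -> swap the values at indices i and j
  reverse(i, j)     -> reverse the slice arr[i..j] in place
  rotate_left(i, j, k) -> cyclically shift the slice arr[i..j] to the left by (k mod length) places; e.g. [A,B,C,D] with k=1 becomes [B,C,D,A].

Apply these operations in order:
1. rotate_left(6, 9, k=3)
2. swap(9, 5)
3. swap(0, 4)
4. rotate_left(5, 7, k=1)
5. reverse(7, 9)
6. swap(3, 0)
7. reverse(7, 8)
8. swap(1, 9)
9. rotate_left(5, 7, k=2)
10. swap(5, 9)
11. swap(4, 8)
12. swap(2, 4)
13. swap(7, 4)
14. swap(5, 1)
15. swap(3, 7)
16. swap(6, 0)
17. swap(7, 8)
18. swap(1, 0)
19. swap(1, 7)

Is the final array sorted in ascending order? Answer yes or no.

After 1 (rotate_left(6, 9, k=3)): [B, A, D, G, I, C, H, E, J, F]
After 2 (swap(9, 5)): [B, A, D, G, I, F, H, E, J, C]
After 3 (swap(0, 4)): [I, A, D, G, B, F, H, E, J, C]
After 4 (rotate_left(5, 7, k=1)): [I, A, D, G, B, H, E, F, J, C]
After 5 (reverse(7, 9)): [I, A, D, G, B, H, E, C, J, F]
After 6 (swap(3, 0)): [G, A, D, I, B, H, E, C, J, F]
After 7 (reverse(7, 8)): [G, A, D, I, B, H, E, J, C, F]
After 8 (swap(1, 9)): [G, F, D, I, B, H, E, J, C, A]
After 9 (rotate_left(5, 7, k=2)): [G, F, D, I, B, J, H, E, C, A]
After 10 (swap(5, 9)): [G, F, D, I, B, A, H, E, C, J]
After 11 (swap(4, 8)): [G, F, D, I, C, A, H, E, B, J]
After 12 (swap(2, 4)): [G, F, C, I, D, A, H, E, B, J]
After 13 (swap(7, 4)): [G, F, C, I, E, A, H, D, B, J]
After 14 (swap(5, 1)): [G, A, C, I, E, F, H, D, B, J]
After 15 (swap(3, 7)): [G, A, C, D, E, F, H, I, B, J]
After 16 (swap(6, 0)): [H, A, C, D, E, F, G, I, B, J]
After 17 (swap(7, 8)): [H, A, C, D, E, F, G, B, I, J]
After 18 (swap(1, 0)): [A, H, C, D, E, F, G, B, I, J]
After 19 (swap(1, 7)): [A, B, C, D, E, F, G, H, I, J]

Answer: yes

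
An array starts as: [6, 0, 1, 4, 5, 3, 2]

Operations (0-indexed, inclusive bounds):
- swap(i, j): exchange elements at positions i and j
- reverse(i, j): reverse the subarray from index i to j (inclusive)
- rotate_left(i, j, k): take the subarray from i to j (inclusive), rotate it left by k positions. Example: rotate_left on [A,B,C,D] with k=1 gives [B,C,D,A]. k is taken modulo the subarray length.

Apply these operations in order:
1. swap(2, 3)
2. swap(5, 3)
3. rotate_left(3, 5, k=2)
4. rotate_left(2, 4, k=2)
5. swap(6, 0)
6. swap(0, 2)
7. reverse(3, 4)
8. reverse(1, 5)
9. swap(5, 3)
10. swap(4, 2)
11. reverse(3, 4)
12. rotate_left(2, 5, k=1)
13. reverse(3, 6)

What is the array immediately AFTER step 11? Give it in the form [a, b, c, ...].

After 1 (swap(2, 3)): [6, 0, 4, 1, 5, 3, 2]
After 2 (swap(5, 3)): [6, 0, 4, 3, 5, 1, 2]
After 3 (rotate_left(3, 5, k=2)): [6, 0, 4, 1, 3, 5, 2]
After 4 (rotate_left(2, 4, k=2)): [6, 0, 3, 4, 1, 5, 2]
After 5 (swap(6, 0)): [2, 0, 3, 4, 1, 5, 6]
After 6 (swap(0, 2)): [3, 0, 2, 4, 1, 5, 6]
After 7 (reverse(3, 4)): [3, 0, 2, 1, 4, 5, 6]
After 8 (reverse(1, 5)): [3, 5, 4, 1, 2, 0, 6]
After 9 (swap(5, 3)): [3, 5, 4, 0, 2, 1, 6]
After 10 (swap(4, 2)): [3, 5, 2, 0, 4, 1, 6]
After 11 (reverse(3, 4)): [3, 5, 2, 4, 0, 1, 6]

Answer: [3, 5, 2, 4, 0, 1, 6]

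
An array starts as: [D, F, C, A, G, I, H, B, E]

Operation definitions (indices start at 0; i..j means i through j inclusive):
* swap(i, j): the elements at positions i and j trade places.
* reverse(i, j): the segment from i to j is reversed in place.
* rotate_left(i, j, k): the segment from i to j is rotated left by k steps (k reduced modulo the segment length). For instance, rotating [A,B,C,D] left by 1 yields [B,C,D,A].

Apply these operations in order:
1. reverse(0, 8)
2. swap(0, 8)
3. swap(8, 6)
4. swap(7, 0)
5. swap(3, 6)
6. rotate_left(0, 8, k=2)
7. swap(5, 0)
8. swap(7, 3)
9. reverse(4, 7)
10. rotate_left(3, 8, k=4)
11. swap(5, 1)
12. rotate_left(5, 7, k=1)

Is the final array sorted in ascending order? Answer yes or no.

After 1 (reverse(0, 8)): [E, B, H, I, G, A, C, F, D]
After 2 (swap(0, 8)): [D, B, H, I, G, A, C, F, E]
After 3 (swap(8, 6)): [D, B, H, I, G, A, E, F, C]
After 4 (swap(7, 0)): [F, B, H, I, G, A, E, D, C]
After 5 (swap(3, 6)): [F, B, H, E, G, A, I, D, C]
After 6 (rotate_left(0, 8, k=2)): [H, E, G, A, I, D, C, F, B]
After 7 (swap(5, 0)): [D, E, G, A, I, H, C, F, B]
After 8 (swap(7, 3)): [D, E, G, F, I, H, C, A, B]
After 9 (reverse(4, 7)): [D, E, G, F, A, C, H, I, B]
After 10 (rotate_left(3, 8, k=4)): [D, E, G, I, B, F, A, C, H]
After 11 (swap(5, 1)): [D, F, G, I, B, E, A, C, H]
After 12 (rotate_left(5, 7, k=1)): [D, F, G, I, B, A, C, E, H]

Answer: no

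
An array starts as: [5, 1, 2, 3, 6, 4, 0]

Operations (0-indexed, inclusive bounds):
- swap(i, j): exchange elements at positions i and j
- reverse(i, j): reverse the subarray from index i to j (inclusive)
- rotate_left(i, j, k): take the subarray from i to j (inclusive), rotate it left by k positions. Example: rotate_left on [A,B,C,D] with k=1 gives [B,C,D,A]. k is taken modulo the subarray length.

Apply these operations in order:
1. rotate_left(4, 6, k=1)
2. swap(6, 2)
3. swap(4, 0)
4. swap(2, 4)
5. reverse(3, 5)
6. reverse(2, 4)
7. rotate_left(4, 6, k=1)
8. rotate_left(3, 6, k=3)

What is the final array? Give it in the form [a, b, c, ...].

Answer: [4, 1, 6, 5, 0, 3, 2]

Derivation:
After 1 (rotate_left(4, 6, k=1)): [5, 1, 2, 3, 4, 0, 6]
After 2 (swap(6, 2)): [5, 1, 6, 3, 4, 0, 2]
After 3 (swap(4, 0)): [4, 1, 6, 3, 5, 0, 2]
After 4 (swap(2, 4)): [4, 1, 5, 3, 6, 0, 2]
After 5 (reverse(3, 5)): [4, 1, 5, 0, 6, 3, 2]
After 6 (reverse(2, 4)): [4, 1, 6, 0, 5, 3, 2]
After 7 (rotate_left(4, 6, k=1)): [4, 1, 6, 0, 3, 2, 5]
After 8 (rotate_left(3, 6, k=3)): [4, 1, 6, 5, 0, 3, 2]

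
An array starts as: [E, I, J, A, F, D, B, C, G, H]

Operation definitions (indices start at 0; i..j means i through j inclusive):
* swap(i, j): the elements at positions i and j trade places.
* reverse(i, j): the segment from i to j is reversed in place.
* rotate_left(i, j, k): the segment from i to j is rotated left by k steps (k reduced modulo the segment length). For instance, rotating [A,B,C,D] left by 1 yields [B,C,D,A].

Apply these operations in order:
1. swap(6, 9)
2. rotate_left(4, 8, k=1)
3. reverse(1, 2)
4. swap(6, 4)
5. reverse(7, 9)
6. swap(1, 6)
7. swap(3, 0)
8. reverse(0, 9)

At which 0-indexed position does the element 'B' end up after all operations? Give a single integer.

Answer: 2

Derivation:
After 1 (swap(6, 9)): [E, I, J, A, F, D, H, C, G, B]
After 2 (rotate_left(4, 8, k=1)): [E, I, J, A, D, H, C, G, F, B]
After 3 (reverse(1, 2)): [E, J, I, A, D, H, C, G, F, B]
After 4 (swap(6, 4)): [E, J, I, A, C, H, D, G, F, B]
After 5 (reverse(7, 9)): [E, J, I, A, C, H, D, B, F, G]
After 6 (swap(1, 6)): [E, D, I, A, C, H, J, B, F, G]
After 7 (swap(3, 0)): [A, D, I, E, C, H, J, B, F, G]
After 8 (reverse(0, 9)): [G, F, B, J, H, C, E, I, D, A]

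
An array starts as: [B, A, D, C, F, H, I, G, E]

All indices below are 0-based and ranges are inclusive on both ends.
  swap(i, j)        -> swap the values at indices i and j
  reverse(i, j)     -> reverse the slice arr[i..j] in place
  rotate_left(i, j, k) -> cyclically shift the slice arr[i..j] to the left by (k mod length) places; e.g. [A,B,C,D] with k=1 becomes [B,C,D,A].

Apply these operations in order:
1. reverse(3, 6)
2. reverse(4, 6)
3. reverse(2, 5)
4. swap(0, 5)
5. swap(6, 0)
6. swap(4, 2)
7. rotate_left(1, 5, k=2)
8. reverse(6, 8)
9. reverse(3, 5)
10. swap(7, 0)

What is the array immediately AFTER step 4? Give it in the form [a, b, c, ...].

Answer: [D, A, F, C, I, B, H, G, E]

Derivation:
After 1 (reverse(3, 6)): [B, A, D, I, H, F, C, G, E]
After 2 (reverse(4, 6)): [B, A, D, I, C, F, H, G, E]
After 3 (reverse(2, 5)): [B, A, F, C, I, D, H, G, E]
After 4 (swap(0, 5)): [D, A, F, C, I, B, H, G, E]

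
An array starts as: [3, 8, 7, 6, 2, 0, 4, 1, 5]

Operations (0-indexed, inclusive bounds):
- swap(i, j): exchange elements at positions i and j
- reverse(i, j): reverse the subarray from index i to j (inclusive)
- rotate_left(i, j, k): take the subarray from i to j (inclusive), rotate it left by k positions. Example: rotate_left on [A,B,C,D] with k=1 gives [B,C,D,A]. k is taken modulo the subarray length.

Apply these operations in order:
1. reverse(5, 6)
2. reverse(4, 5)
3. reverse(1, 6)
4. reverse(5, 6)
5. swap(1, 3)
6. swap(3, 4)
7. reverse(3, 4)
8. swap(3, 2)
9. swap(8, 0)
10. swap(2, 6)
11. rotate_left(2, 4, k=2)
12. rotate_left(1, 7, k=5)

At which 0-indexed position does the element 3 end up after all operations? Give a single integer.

After 1 (reverse(5, 6)): [3, 8, 7, 6, 2, 4, 0, 1, 5]
After 2 (reverse(4, 5)): [3, 8, 7, 6, 4, 2, 0, 1, 5]
After 3 (reverse(1, 6)): [3, 0, 2, 4, 6, 7, 8, 1, 5]
After 4 (reverse(5, 6)): [3, 0, 2, 4, 6, 8, 7, 1, 5]
After 5 (swap(1, 3)): [3, 4, 2, 0, 6, 8, 7, 1, 5]
After 6 (swap(3, 4)): [3, 4, 2, 6, 0, 8, 7, 1, 5]
After 7 (reverse(3, 4)): [3, 4, 2, 0, 6, 8, 7, 1, 5]
After 8 (swap(3, 2)): [3, 4, 0, 2, 6, 8, 7, 1, 5]
After 9 (swap(8, 0)): [5, 4, 0, 2, 6, 8, 7, 1, 3]
After 10 (swap(2, 6)): [5, 4, 7, 2, 6, 8, 0, 1, 3]
After 11 (rotate_left(2, 4, k=2)): [5, 4, 6, 7, 2, 8, 0, 1, 3]
After 12 (rotate_left(1, 7, k=5)): [5, 0, 1, 4, 6, 7, 2, 8, 3]

Answer: 8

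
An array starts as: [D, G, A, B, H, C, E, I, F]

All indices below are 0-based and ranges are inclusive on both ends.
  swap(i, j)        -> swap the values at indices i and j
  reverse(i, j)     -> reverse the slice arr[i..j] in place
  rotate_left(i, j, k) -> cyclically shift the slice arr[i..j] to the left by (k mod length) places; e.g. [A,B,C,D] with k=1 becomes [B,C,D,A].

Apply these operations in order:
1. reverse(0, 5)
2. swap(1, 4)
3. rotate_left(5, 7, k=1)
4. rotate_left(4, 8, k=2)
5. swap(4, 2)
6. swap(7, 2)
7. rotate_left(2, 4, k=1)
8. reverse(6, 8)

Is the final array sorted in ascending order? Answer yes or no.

After 1 (reverse(0, 5)): [C, H, B, A, G, D, E, I, F]
After 2 (swap(1, 4)): [C, G, B, A, H, D, E, I, F]
After 3 (rotate_left(5, 7, k=1)): [C, G, B, A, H, E, I, D, F]
After 4 (rotate_left(4, 8, k=2)): [C, G, B, A, I, D, F, H, E]
After 5 (swap(4, 2)): [C, G, I, A, B, D, F, H, E]
After 6 (swap(7, 2)): [C, G, H, A, B, D, F, I, E]
After 7 (rotate_left(2, 4, k=1)): [C, G, A, B, H, D, F, I, E]
After 8 (reverse(6, 8)): [C, G, A, B, H, D, E, I, F]

Answer: no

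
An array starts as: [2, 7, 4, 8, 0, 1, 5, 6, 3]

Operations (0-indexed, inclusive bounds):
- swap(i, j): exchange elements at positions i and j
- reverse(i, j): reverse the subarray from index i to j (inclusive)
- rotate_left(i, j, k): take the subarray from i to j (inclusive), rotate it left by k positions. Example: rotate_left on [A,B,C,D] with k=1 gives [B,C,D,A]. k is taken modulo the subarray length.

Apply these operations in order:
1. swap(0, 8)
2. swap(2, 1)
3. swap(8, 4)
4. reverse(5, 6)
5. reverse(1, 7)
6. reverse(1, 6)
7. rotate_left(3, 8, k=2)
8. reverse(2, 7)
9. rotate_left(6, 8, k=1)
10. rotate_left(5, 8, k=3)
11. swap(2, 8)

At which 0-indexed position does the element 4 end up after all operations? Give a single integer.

Answer: 4

Derivation:
After 1 (swap(0, 8)): [3, 7, 4, 8, 0, 1, 5, 6, 2]
After 2 (swap(2, 1)): [3, 4, 7, 8, 0, 1, 5, 6, 2]
After 3 (swap(8, 4)): [3, 4, 7, 8, 2, 1, 5, 6, 0]
After 4 (reverse(5, 6)): [3, 4, 7, 8, 2, 5, 1, 6, 0]
After 5 (reverse(1, 7)): [3, 6, 1, 5, 2, 8, 7, 4, 0]
After 6 (reverse(1, 6)): [3, 7, 8, 2, 5, 1, 6, 4, 0]
After 7 (rotate_left(3, 8, k=2)): [3, 7, 8, 1, 6, 4, 0, 2, 5]
After 8 (reverse(2, 7)): [3, 7, 2, 0, 4, 6, 1, 8, 5]
After 9 (rotate_left(6, 8, k=1)): [3, 7, 2, 0, 4, 6, 8, 5, 1]
After 10 (rotate_left(5, 8, k=3)): [3, 7, 2, 0, 4, 1, 6, 8, 5]
After 11 (swap(2, 8)): [3, 7, 5, 0, 4, 1, 6, 8, 2]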